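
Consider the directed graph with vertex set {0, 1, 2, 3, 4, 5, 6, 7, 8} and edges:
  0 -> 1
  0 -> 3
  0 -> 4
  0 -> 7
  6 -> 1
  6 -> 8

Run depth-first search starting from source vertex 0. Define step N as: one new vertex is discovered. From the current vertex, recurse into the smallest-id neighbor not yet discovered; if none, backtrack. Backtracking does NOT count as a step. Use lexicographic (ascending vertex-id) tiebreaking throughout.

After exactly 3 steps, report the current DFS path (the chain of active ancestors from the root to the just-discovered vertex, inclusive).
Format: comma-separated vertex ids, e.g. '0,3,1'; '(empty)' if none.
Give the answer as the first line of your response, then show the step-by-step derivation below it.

0,3

step 1: discover 0; path=0; order=0
step 2: discover 1; path=0>1; order=0,1
step 3: discover 3; path=0>3; order=0,1,3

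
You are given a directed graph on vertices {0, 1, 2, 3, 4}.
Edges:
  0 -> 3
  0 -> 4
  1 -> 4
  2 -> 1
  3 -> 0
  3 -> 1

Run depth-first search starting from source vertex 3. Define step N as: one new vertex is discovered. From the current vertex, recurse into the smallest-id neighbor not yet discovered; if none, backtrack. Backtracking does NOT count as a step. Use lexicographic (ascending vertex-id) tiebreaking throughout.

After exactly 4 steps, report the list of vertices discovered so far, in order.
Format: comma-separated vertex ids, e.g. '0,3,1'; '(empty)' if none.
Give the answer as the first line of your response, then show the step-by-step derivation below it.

3,0,4,1

step 1: discover 3; path=3; order=3
step 2: discover 0; path=3>0; order=3,0
step 3: discover 4; path=3>0>4; order=3,0,4
step 4: discover 1; path=3>1; order=3,0,4,1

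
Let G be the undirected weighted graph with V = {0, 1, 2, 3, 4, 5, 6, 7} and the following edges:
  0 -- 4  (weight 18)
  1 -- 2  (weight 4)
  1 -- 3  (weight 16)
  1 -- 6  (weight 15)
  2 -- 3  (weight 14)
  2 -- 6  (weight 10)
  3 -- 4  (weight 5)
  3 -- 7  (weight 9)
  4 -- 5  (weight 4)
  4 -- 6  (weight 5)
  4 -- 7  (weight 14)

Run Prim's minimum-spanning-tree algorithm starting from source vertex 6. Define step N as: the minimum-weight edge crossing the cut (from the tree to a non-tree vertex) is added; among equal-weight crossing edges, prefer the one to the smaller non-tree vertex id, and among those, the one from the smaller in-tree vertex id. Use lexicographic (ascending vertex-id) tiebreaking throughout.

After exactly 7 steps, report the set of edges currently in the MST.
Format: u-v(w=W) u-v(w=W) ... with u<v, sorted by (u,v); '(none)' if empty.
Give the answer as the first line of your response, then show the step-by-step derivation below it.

0-4(w=18) 1-2(w=4) 2-6(w=10) 3-4(w=5) 3-7(w=9) 4-5(w=4) 4-6(w=5)

step 1: add edge 4-6 (w=5); MST = {4-6(w=5)}
step 2: add edge 4-5 (w=4); MST = {4-5(w=4) 4-6(w=5)}
step 3: add edge 3-4 (w=5); MST = {3-4(w=5) 4-5(w=4) 4-6(w=5)}
step 4: add edge 3-7 (w=9); MST = {3-4(w=5) 3-7(w=9) 4-5(w=4) 4-6(w=5)}
step 5: add edge 2-6 (w=10); MST = {2-6(w=10) 3-4(w=5) 3-7(w=9) 4-5(w=4) 4-6(w=5)}
step 6: add edge 1-2 (w=4); MST = {1-2(w=4) 2-6(w=10) 3-4(w=5) 3-7(w=9) 4-5(w=4) 4-6(w=5)}
step 7: add edge 0-4 (w=18); MST = {0-4(w=18) 1-2(w=4) 2-6(w=10) 3-4(w=5) 3-7(w=9) 4-5(w=4) 4-6(w=5)}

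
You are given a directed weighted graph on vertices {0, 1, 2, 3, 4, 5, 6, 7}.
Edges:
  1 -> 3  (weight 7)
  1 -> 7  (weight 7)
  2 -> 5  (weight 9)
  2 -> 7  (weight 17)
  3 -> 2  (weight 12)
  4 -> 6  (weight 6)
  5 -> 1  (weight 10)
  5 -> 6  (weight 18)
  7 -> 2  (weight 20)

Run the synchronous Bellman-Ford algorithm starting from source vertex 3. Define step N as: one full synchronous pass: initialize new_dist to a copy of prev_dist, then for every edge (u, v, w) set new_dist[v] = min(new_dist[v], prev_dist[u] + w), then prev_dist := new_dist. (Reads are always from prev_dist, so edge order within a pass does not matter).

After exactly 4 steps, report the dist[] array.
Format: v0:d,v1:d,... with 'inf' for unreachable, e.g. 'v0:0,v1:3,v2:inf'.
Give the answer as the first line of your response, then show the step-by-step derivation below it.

v0:inf,v1:31,v2:12,v3:0,v4:inf,v5:21,v6:39,v7:29

step 1: dist = v0:inf,v1:inf,v2:12,v3:0,v4:inf,v5:inf,v6:inf,v7:inf
step 2: dist = v0:inf,v1:inf,v2:12,v3:0,v4:inf,v5:21,v6:inf,v7:29
step 3: dist = v0:inf,v1:31,v2:12,v3:0,v4:inf,v5:21,v6:39,v7:29
step 4: dist = v0:inf,v1:31,v2:12,v3:0,v4:inf,v5:21,v6:39,v7:29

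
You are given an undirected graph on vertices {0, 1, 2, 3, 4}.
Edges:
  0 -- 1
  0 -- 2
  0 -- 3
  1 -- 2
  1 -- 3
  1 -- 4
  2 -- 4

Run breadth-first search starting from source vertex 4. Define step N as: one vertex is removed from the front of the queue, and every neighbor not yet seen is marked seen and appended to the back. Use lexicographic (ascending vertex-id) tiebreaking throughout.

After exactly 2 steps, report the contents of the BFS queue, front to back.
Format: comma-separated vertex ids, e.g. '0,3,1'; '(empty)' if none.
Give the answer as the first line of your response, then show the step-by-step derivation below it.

2,0,3

step 1: dequeue 4; queue=[1,2]; order=4
step 2: dequeue 1; queue=[2,0,3]; order=4,1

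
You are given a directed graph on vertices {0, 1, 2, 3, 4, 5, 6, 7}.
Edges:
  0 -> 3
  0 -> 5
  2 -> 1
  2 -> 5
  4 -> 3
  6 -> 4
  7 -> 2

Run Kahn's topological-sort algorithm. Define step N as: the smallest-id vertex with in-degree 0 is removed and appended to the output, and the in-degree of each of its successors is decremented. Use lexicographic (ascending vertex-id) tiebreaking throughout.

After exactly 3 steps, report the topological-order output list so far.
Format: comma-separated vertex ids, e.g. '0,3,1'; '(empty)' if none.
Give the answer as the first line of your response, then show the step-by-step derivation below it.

0,6,4

step 1: output 0; order=[0]; indeg=(0,1,1,1,1,1,0,0)
step 2: output 6; order=[0,6]; indeg=(0,1,1,1,0,1,0,0)
step 3: output 4; order=[0,6,4]; indeg=(0,1,1,0,0,1,0,0)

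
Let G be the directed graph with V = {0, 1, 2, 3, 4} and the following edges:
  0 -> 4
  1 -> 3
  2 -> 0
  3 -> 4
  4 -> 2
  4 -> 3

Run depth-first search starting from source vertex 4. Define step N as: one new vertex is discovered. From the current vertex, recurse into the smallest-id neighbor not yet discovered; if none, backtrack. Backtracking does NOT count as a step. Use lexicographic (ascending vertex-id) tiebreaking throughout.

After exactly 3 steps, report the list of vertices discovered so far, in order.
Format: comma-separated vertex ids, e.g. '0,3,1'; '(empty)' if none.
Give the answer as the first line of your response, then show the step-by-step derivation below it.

4,2,0

step 1: discover 4; path=4; order=4
step 2: discover 2; path=4>2; order=4,2
step 3: discover 0; path=4>2>0; order=4,2,0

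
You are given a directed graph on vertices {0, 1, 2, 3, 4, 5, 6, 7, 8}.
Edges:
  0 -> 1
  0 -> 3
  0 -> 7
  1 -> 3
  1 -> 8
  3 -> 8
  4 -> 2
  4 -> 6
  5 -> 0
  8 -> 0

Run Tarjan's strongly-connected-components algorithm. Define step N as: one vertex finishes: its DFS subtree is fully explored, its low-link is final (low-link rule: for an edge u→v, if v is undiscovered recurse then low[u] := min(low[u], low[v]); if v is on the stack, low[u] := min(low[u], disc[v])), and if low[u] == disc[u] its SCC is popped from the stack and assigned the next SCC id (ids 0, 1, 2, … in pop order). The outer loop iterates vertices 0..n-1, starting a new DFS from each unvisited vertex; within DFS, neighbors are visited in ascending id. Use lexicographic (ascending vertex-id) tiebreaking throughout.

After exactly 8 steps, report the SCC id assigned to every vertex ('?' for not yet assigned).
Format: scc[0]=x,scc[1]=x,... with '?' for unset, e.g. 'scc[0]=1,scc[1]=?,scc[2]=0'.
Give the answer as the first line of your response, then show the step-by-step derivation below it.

scc[0]=1,scc[1]=1,scc[2]=2,scc[3]=1,scc[4]=4,scc[5]=?,scc[6]=3,scc[7]=0,scc[8]=1

step 1: low=(low[0]=0,low[1]=1,low[2]=?,low[3]=2,low[4]=?,low[5]=?,low[6]=?,low[7]=?,low[8]=0); scc=(scc[0]=?,scc[1]=?,scc[2]=?,scc[3]=?,scc[4]=?,scc[5]=?,scc[6]=?,scc[7]=?,scc[8]=?)
step 2: low=(low[0]=0,low[1]=1,low[2]=?,low[3]=0,low[4]=?,low[5]=?,low[6]=?,low[7]=?,low[8]=0); scc=(scc[0]=?,scc[1]=?,scc[2]=?,scc[3]=?,scc[4]=?,scc[5]=?,scc[6]=?,scc[7]=?,scc[8]=?)
step 3: low=(low[0]=0,low[1]=0,low[2]=?,low[3]=0,low[4]=?,low[5]=?,low[6]=?,low[7]=?,low[8]=0); scc=(scc[0]=?,scc[1]=?,scc[2]=?,scc[3]=?,scc[4]=?,scc[5]=?,scc[6]=?,scc[7]=?,scc[8]=?)
step 4: low=(low[0]=0,low[1]=0,low[2]=?,low[3]=0,low[4]=?,low[5]=?,low[6]=?,low[7]=4,low[8]=0); scc=(scc[0]=?,scc[1]=?,scc[2]=?,scc[3]=?,scc[4]=?,scc[5]=?,scc[6]=?,scc[7]=0,scc[8]=?)
step 5: low=(low[0]=0,low[1]=0,low[2]=?,low[3]=0,low[4]=?,low[5]=?,low[6]=?,low[7]=4,low[8]=0); scc=(scc[0]=1,scc[1]=1,scc[2]=?,scc[3]=1,scc[4]=?,scc[5]=?,scc[6]=?,scc[7]=0,scc[8]=1)
step 6: low=(low[0]=0,low[1]=0,low[2]=5,low[3]=0,low[4]=?,low[5]=?,low[6]=?,low[7]=4,low[8]=0); scc=(scc[0]=1,scc[1]=1,scc[2]=2,scc[3]=1,scc[4]=?,scc[5]=?,scc[6]=?,scc[7]=0,scc[8]=1)
step 7: low=(low[0]=0,low[1]=0,low[2]=5,low[3]=0,low[4]=6,low[5]=?,low[6]=7,low[7]=4,low[8]=0); scc=(scc[0]=1,scc[1]=1,scc[2]=2,scc[3]=1,scc[4]=?,scc[5]=?,scc[6]=3,scc[7]=0,scc[8]=1)
step 8: low=(low[0]=0,low[1]=0,low[2]=5,low[3]=0,low[4]=6,low[5]=?,low[6]=7,low[7]=4,low[8]=0); scc=(scc[0]=1,scc[1]=1,scc[2]=2,scc[3]=1,scc[4]=4,scc[5]=?,scc[6]=3,scc[7]=0,scc[8]=1)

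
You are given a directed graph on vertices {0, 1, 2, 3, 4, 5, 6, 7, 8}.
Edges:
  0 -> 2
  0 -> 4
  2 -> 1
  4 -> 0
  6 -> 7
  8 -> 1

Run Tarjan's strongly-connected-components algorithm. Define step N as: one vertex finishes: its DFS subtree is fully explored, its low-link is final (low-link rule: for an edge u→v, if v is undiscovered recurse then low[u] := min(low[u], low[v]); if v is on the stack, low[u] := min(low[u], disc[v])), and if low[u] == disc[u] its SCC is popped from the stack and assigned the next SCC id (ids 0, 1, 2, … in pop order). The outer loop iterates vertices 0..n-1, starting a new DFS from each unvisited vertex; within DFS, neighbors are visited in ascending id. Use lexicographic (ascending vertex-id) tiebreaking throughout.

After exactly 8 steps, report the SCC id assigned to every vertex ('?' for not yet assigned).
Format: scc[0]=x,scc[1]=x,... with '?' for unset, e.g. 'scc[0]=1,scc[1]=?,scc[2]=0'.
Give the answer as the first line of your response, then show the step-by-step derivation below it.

scc[0]=2,scc[1]=0,scc[2]=1,scc[3]=3,scc[4]=2,scc[5]=4,scc[6]=6,scc[7]=5,scc[8]=?

step 1: low=(low[0]=0,low[1]=2,low[2]=1,low[3]=?,low[4]=?,low[5]=?,low[6]=?,low[7]=?,low[8]=?); scc=(scc[0]=?,scc[1]=0,scc[2]=?,scc[3]=?,scc[4]=?,scc[5]=?,scc[6]=?,scc[7]=?,scc[8]=?)
step 2: low=(low[0]=0,low[1]=2,low[2]=1,low[3]=?,low[4]=?,low[5]=?,low[6]=?,low[7]=?,low[8]=?); scc=(scc[0]=?,scc[1]=0,scc[2]=1,scc[3]=?,scc[4]=?,scc[5]=?,scc[6]=?,scc[7]=?,scc[8]=?)
step 3: low=(low[0]=0,low[1]=2,low[2]=1,low[3]=?,low[4]=0,low[5]=?,low[6]=?,low[7]=?,low[8]=?); scc=(scc[0]=?,scc[1]=0,scc[2]=1,scc[3]=?,scc[4]=?,scc[5]=?,scc[6]=?,scc[7]=?,scc[8]=?)
step 4: low=(low[0]=0,low[1]=2,low[2]=1,low[3]=?,low[4]=0,low[5]=?,low[6]=?,low[7]=?,low[8]=?); scc=(scc[0]=2,scc[1]=0,scc[2]=1,scc[3]=?,scc[4]=2,scc[5]=?,scc[6]=?,scc[7]=?,scc[8]=?)
step 5: low=(low[0]=0,low[1]=2,low[2]=1,low[3]=4,low[4]=0,low[5]=?,low[6]=?,low[7]=?,low[8]=?); scc=(scc[0]=2,scc[1]=0,scc[2]=1,scc[3]=3,scc[4]=2,scc[5]=?,scc[6]=?,scc[7]=?,scc[8]=?)
step 6: low=(low[0]=0,low[1]=2,low[2]=1,low[3]=4,low[4]=0,low[5]=5,low[6]=?,low[7]=?,low[8]=?); scc=(scc[0]=2,scc[1]=0,scc[2]=1,scc[3]=3,scc[4]=2,scc[5]=4,scc[6]=?,scc[7]=?,scc[8]=?)
step 7: low=(low[0]=0,low[1]=2,low[2]=1,low[3]=4,low[4]=0,low[5]=5,low[6]=6,low[7]=7,low[8]=?); scc=(scc[0]=2,scc[1]=0,scc[2]=1,scc[3]=3,scc[4]=2,scc[5]=4,scc[6]=?,scc[7]=5,scc[8]=?)
step 8: low=(low[0]=0,low[1]=2,low[2]=1,low[3]=4,low[4]=0,low[5]=5,low[6]=6,low[7]=7,low[8]=?); scc=(scc[0]=2,scc[1]=0,scc[2]=1,scc[3]=3,scc[4]=2,scc[5]=4,scc[6]=6,scc[7]=5,scc[8]=?)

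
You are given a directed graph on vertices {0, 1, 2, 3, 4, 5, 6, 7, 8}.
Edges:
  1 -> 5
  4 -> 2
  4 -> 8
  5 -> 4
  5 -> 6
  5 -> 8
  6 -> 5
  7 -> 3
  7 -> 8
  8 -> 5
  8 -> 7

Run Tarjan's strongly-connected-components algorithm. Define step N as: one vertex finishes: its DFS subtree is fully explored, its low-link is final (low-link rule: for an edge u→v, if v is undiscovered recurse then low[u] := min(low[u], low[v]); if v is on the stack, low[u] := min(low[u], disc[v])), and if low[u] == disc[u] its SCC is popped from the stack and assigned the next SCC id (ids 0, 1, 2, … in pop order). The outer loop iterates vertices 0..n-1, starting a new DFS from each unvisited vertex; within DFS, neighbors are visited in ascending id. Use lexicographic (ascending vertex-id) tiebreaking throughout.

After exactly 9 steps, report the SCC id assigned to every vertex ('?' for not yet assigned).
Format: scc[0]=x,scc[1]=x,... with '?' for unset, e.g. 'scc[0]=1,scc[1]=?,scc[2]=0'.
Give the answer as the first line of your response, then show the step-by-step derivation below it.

scc[0]=0,scc[1]=4,scc[2]=1,scc[3]=2,scc[4]=3,scc[5]=3,scc[6]=3,scc[7]=3,scc[8]=3

step 1: low=(low[0]=0,low[1]=?,low[2]=?,low[3]=?,low[4]=?,low[5]=?,low[6]=?,low[7]=?,low[8]=?); scc=(scc[0]=0,scc[1]=?,scc[2]=?,scc[3]=?,scc[4]=?,scc[5]=?,scc[6]=?,scc[7]=?,scc[8]=?)
step 2: low=(low[0]=0,low[1]=1,low[2]=4,low[3]=?,low[4]=3,low[5]=2,low[6]=?,low[7]=?,low[8]=?); scc=(scc[0]=0,scc[1]=?,scc[2]=1,scc[3]=?,scc[4]=?,scc[5]=?,scc[6]=?,scc[7]=?,scc[8]=?)
step 3: low=(low[0]=0,low[1]=1,low[2]=4,low[3]=7,low[4]=3,low[5]=2,low[6]=?,low[7]=6,low[8]=2); scc=(scc[0]=0,scc[1]=?,scc[2]=1,scc[3]=2,scc[4]=?,scc[5]=?,scc[6]=?,scc[7]=?,scc[8]=?)
step 4: low=(low[0]=0,low[1]=1,low[2]=4,low[3]=7,low[4]=3,low[5]=2,low[6]=?,low[7]=5,low[8]=2); scc=(scc[0]=0,scc[1]=?,scc[2]=1,scc[3]=2,scc[4]=?,scc[5]=?,scc[6]=?,scc[7]=?,scc[8]=?)
step 5: low=(low[0]=0,low[1]=1,low[2]=4,low[3]=7,low[4]=3,low[5]=2,low[6]=?,low[7]=5,low[8]=2); scc=(scc[0]=0,scc[1]=?,scc[2]=1,scc[3]=2,scc[4]=?,scc[5]=?,scc[6]=?,scc[7]=?,scc[8]=?)
step 6: low=(low[0]=0,low[1]=1,low[2]=4,low[3]=7,low[4]=2,low[5]=2,low[6]=?,low[7]=5,low[8]=2); scc=(scc[0]=0,scc[1]=?,scc[2]=1,scc[3]=2,scc[4]=?,scc[5]=?,scc[6]=?,scc[7]=?,scc[8]=?)
step 7: low=(low[0]=0,low[1]=1,low[2]=4,low[3]=7,low[4]=2,low[5]=2,low[6]=2,low[7]=5,low[8]=2); scc=(scc[0]=0,scc[1]=?,scc[2]=1,scc[3]=2,scc[4]=?,scc[5]=?,scc[6]=?,scc[7]=?,scc[8]=?)
step 8: low=(low[0]=0,low[1]=1,low[2]=4,low[3]=7,low[4]=2,low[5]=2,low[6]=2,low[7]=5,low[8]=2); scc=(scc[0]=0,scc[1]=?,scc[2]=1,scc[3]=2,scc[4]=3,scc[5]=3,scc[6]=3,scc[7]=3,scc[8]=3)
step 9: low=(low[0]=0,low[1]=1,low[2]=4,low[3]=7,low[4]=2,low[5]=2,low[6]=2,low[7]=5,low[8]=2); scc=(scc[0]=0,scc[1]=4,scc[2]=1,scc[3]=2,scc[4]=3,scc[5]=3,scc[6]=3,scc[7]=3,scc[8]=3)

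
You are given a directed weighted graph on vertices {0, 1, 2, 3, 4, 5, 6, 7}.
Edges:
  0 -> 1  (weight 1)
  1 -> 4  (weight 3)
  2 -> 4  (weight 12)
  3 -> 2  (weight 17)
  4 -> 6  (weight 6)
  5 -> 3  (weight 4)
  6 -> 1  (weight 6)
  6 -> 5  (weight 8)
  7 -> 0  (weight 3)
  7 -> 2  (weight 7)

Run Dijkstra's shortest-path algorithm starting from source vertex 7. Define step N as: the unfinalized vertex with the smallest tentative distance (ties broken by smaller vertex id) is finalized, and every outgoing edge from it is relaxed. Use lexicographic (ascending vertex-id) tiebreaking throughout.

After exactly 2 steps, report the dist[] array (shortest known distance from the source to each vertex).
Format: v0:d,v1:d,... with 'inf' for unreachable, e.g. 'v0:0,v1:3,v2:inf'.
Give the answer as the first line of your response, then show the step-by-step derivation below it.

v0:3,v1:4,v2:7,v3:inf,v4:inf,v5:inf,v6:inf,v7:0

step 1: dist = v0:3,v1:inf,v2:7,v3:inf,v4:inf,v5:inf,v6:inf,v7:0
step 2: dist = v0:3,v1:4,v2:7,v3:inf,v4:inf,v5:inf,v6:inf,v7:0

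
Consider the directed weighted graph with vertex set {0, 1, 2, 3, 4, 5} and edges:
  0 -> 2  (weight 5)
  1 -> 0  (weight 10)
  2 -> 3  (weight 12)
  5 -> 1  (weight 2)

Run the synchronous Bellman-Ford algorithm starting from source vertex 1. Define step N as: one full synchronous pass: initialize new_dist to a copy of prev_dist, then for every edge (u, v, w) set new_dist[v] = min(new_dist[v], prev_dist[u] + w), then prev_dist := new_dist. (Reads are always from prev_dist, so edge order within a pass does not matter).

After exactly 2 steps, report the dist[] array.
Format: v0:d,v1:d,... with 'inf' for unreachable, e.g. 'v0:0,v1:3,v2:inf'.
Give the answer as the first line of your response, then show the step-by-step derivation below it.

v0:10,v1:0,v2:15,v3:inf,v4:inf,v5:inf

step 1: dist = v0:10,v1:0,v2:inf,v3:inf,v4:inf,v5:inf
step 2: dist = v0:10,v1:0,v2:15,v3:inf,v4:inf,v5:inf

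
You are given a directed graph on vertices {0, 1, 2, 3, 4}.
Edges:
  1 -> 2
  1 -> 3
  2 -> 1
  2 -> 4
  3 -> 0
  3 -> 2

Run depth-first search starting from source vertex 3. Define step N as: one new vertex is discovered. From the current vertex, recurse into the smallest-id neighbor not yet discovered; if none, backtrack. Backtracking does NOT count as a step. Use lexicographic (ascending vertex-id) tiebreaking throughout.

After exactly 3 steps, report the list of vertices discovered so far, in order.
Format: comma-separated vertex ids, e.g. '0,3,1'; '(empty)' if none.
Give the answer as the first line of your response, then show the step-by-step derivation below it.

3,0,2

step 1: discover 3; path=3; order=3
step 2: discover 0; path=3>0; order=3,0
step 3: discover 2; path=3>2; order=3,0,2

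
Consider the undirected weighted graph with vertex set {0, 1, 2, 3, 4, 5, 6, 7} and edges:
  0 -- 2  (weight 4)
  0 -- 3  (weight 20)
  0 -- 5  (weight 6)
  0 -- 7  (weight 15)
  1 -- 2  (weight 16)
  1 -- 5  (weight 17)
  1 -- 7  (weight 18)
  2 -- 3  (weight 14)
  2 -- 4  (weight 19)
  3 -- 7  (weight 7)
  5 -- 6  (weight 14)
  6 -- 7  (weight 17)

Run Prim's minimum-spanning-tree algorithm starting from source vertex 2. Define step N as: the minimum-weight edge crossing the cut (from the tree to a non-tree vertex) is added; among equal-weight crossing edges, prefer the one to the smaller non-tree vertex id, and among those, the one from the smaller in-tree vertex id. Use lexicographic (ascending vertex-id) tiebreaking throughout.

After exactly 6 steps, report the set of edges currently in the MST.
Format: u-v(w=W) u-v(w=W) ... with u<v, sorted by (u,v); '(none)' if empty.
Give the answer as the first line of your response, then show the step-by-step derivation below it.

0-2(w=4) 0-5(w=6) 1-2(w=16) 2-3(w=14) 3-7(w=7) 5-6(w=14)

step 1: add edge 0-2 (w=4); MST = {0-2(w=4)}
step 2: add edge 0-5 (w=6); MST = {0-2(w=4) 0-5(w=6)}
step 3: add edge 2-3 (w=14); MST = {0-2(w=4) 0-5(w=6) 2-3(w=14)}
step 4: add edge 3-7 (w=7); MST = {0-2(w=4) 0-5(w=6) 2-3(w=14) 3-7(w=7)}
step 5: add edge 5-6 (w=14); MST = {0-2(w=4) 0-5(w=6) 2-3(w=14) 3-7(w=7) 5-6(w=14)}
step 6: add edge 1-2 (w=16); MST = {0-2(w=4) 0-5(w=6) 1-2(w=16) 2-3(w=14) 3-7(w=7) 5-6(w=14)}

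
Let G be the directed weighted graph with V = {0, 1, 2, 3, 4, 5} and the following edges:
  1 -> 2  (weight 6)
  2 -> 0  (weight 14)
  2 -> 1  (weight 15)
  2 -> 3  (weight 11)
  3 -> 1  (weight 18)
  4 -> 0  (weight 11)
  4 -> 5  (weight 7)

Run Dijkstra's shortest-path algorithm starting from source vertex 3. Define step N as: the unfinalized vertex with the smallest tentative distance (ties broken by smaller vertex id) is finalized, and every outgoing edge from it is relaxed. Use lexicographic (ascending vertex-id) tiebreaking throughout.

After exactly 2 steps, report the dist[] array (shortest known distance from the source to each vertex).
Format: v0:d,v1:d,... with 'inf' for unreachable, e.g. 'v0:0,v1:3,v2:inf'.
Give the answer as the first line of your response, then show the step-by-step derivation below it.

v0:inf,v1:18,v2:24,v3:0,v4:inf,v5:inf

step 1: dist = v0:inf,v1:18,v2:inf,v3:0,v4:inf,v5:inf
step 2: dist = v0:inf,v1:18,v2:24,v3:0,v4:inf,v5:inf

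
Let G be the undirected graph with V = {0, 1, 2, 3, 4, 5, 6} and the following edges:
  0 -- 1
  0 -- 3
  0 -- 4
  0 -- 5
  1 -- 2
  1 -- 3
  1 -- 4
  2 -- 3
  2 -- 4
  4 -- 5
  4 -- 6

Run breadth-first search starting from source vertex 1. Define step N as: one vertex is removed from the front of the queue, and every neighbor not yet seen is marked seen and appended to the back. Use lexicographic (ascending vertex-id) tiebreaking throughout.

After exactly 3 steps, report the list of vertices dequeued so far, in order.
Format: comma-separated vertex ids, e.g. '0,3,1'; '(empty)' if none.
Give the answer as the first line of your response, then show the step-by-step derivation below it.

1,0,2

step 1: dequeue 1; queue=[0,2,3,4]; order=1
step 2: dequeue 0; queue=[2,3,4,5]; order=1,0
step 3: dequeue 2; queue=[3,4,5]; order=1,0,2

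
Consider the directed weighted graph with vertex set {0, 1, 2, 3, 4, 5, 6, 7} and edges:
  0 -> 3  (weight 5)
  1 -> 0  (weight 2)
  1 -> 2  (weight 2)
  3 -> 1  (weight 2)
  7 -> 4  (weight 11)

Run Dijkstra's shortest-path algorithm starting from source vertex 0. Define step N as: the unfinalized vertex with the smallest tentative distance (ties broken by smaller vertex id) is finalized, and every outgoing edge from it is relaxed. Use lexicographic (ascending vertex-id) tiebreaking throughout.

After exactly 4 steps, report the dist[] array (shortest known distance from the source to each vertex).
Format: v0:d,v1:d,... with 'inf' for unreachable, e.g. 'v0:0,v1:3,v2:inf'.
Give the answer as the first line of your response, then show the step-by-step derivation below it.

v0:0,v1:7,v2:9,v3:5,v4:inf,v5:inf,v6:inf,v7:inf

step 1: dist = v0:0,v1:inf,v2:inf,v3:5,v4:inf,v5:inf,v6:inf,v7:inf
step 2: dist = v0:0,v1:7,v2:inf,v3:5,v4:inf,v5:inf,v6:inf,v7:inf
step 3: dist = v0:0,v1:7,v2:9,v3:5,v4:inf,v5:inf,v6:inf,v7:inf
step 4: dist = v0:0,v1:7,v2:9,v3:5,v4:inf,v5:inf,v6:inf,v7:inf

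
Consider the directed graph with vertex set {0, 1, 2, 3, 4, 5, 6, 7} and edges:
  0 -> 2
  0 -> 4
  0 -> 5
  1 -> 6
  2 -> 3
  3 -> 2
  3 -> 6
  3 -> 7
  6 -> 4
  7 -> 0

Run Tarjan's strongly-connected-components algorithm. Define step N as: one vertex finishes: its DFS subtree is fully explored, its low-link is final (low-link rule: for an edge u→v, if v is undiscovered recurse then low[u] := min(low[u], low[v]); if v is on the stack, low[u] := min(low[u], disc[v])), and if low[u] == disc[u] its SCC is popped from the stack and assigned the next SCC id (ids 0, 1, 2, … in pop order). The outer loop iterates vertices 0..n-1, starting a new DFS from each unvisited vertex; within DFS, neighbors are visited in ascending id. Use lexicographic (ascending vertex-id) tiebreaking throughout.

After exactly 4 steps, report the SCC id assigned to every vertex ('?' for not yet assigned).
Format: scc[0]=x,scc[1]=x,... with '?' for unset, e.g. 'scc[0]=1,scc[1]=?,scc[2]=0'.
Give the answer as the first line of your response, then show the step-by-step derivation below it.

scc[0]=?,scc[1]=?,scc[2]=?,scc[3]=?,scc[4]=0,scc[5]=?,scc[6]=1,scc[7]=?

step 1: low=(low[0]=0,low[1]=?,low[2]=1,low[3]=1,low[4]=4,low[5]=?,low[6]=3,low[7]=?); scc=(scc[0]=?,scc[1]=?,scc[2]=?,scc[3]=?,scc[4]=0,scc[5]=?,scc[6]=?,scc[7]=?)
step 2: low=(low[0]=0,low[1]=?,low[2]=1,low[3]=1,low[4]=4,low[5]=?,low[6]=3,low[7]=?); scc=(scc[0]=?,scc[1]=?,scc[2]=?,scc[3]=?,scc[4]=0,scc[5]=?,scc[6]=1,scc[7]=?)
step 3: low=(low[0]=0,low[1]=?,low[2]=1,low[3]=1,low[4]=4,low[5]=?,low[6]=3,low[7]=0); scc=(scc[0]=?,scc[1]=?,scc[2]=?,scc[3]=?,scc[4]=0,scc[5]=?,scc[6]=1,scc[7]=?)
step 4: low=(low[0]=0,low[1]=?,low[2]=1,low[3]=0,low[4]=4,low[5]=?,low[6]=3,low[7]=0); scc=(scc[0]=?,scc[1]=?,scc[2]=?,scc[3]=?,scc[4]=0,scc[5]=?,scc[6]=1,scc[7]=?)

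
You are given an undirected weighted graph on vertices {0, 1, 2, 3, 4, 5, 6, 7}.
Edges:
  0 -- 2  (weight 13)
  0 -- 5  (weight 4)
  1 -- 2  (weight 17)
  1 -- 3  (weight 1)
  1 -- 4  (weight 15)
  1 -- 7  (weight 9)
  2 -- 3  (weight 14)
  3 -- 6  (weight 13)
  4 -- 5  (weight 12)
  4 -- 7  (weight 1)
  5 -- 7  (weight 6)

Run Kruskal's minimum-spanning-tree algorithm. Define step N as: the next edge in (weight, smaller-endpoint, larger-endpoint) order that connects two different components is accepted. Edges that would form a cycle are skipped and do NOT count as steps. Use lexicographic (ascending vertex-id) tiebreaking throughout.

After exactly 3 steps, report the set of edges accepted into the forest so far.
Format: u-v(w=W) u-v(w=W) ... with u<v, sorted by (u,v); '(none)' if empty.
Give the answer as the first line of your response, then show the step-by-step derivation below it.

0-5(w=4) 1-3(w=1) 4-7(w=1)

step 1: add edge 1-3 (w=1); MST = {1-3(w=1)}
step 2: add edge 4-7 (w=1); MST = {1-3(w=1) 4-7(w=1)}
step 3: add edge 0-5 (w=4); MST = {0-5(w=4) 1-3(w=1) 4-7(w=1)}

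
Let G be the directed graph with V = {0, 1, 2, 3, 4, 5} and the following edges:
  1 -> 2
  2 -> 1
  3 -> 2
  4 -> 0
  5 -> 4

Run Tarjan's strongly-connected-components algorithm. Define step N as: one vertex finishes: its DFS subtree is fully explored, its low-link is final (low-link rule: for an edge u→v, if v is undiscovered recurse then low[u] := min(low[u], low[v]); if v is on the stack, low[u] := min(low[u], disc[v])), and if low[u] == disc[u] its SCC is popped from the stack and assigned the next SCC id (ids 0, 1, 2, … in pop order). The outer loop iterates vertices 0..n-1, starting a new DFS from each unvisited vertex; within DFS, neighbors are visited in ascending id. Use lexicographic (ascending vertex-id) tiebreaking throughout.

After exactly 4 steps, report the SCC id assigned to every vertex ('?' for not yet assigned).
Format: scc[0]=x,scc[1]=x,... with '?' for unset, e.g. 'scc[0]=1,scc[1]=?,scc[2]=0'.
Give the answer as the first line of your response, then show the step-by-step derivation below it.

scc[0]=0,scc[1]=1,scc[2]=1,scc[3]=2,scc[4]=?,scc[5]=?

step 1: low=(low[0]=0,low[1]=?,low[2]=?,low[3]=?,low[4]=?,low[5]=?); scc=(scc[0]=0,scc[1]=?,scc[2]=?,scc[3]=?,scc[4]=?,scc[5]=?)
step 2: low=(low[0]=0,low[1]=1,low[2]=1,low[3]=?,low[4]=?,low[5]=?); scc=(scc[0]=0,scc[1]=?,scc[2]=?,scc[3]=?,scc[4]=?,scc[5]=?)
step 3: low=(low[0]=0,low[1]=1,low[2]=1,low[3]=?,low[4]=?,low[5]=?); scc=(scc[0]=0,scc[1]=1,scc[2]=1,scc[3]=?,scc[4]=?,scc[5]=?)
step 4: low=(low[0]=0,low[1]=1,low[2]=1,low[3]=3,low[4]=?,low[5]=?); scc=(scc[0]=0,scc[1]=1,scc[2]=1,scc[3]=2,scc[4]=?,scc[5]=?)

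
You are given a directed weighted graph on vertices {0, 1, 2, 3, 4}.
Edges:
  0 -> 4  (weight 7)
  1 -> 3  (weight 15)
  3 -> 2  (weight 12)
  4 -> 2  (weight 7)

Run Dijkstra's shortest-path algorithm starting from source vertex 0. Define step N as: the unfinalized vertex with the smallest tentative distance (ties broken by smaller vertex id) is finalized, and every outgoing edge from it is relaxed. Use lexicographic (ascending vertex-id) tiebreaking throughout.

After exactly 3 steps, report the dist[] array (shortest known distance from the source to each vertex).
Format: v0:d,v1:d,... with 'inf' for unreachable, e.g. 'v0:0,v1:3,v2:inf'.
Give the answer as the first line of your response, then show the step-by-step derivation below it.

v0:0,v1:inf,v2:14,v3:inf,v4:7

step 1: dist = v0:0,v1:inf,v2:inf,v3:inf,v4:7
step 2: dist = v0:0,v1:inf,v2:14,v3:inf,v4:7
step 3: dist = v0:0,v1:inf,v2:14,v3:inf,v4:7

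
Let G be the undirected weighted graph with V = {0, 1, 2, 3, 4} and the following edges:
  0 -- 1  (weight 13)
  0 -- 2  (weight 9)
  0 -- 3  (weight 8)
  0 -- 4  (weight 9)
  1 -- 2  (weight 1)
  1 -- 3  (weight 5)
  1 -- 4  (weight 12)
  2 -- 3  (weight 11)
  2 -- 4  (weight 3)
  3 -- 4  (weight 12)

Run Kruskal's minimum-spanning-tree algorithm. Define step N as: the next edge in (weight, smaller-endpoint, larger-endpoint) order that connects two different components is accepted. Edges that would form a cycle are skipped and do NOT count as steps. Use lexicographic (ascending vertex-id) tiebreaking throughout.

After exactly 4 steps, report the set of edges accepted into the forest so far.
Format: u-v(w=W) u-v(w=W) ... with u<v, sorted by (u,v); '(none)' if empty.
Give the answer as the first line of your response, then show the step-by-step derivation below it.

0-3(w=8) 1-2(w=1) 1-3(w=5) 2-4(w=3)

step 1: add edge 1-2 (w=1); MST = {1-2(w=1)}
step 2: add edge 2-4 (w=3); MST = {1-2(w=1) 2-4(w=3)}
step 3: add edge 1-3 (w=5); MST = {1-2(w=1) 1-3(w=5) 2-4(w=3)}
step 4: add edge 0-3 (w=8); MST = {0-3(w=8) 1-2(w=1) 1-3(w=5) 2-4(w=3)}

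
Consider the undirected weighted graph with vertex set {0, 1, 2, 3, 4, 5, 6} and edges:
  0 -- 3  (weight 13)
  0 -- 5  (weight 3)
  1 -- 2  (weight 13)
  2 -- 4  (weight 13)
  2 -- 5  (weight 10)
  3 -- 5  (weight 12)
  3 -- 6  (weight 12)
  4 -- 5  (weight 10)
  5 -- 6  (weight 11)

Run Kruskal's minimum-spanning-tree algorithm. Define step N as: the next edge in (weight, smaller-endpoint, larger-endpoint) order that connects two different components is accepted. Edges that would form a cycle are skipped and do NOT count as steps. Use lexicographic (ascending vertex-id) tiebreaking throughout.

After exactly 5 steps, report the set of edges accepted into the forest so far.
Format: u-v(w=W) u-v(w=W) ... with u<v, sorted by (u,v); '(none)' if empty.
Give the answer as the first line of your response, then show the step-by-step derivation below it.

0-5(w=3) 2-5(w=10) 3-5(w=12) 4-5(w=10) 5-6(w=11)

step 1: add edge 0-5 (w=3); MST = {0-5(w=3)}
step 2: add edge 2-5 (w=10); MST = {0-5(w=3) 2-5(w=10)}
step 3: add edge 4-5 (w=10); MST = {0-5(w=3) 2-5(w=10) 4-5(w=10)}
step 4: add edge 5-6 (w=11); MST = {0-5(w=3) 2-5(w=10) 4-5(w=10) 5-6(w=11)}
step 5: add edge 3-5 (w=12); MST = {0-5(w=3) 2-5(w=10) 3-5(w=12) 4-5(w=10) 5-6(w=11)}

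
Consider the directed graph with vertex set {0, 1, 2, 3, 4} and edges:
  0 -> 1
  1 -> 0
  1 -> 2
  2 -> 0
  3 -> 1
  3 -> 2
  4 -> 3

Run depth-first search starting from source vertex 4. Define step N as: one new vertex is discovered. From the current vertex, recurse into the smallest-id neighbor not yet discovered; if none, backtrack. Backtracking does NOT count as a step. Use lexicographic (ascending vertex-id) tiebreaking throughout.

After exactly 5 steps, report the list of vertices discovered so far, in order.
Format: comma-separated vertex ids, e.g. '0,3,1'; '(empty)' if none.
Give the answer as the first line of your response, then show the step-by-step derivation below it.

4,3,1,0,2

step 1: discover 4; path=4; order=4
step 2: discover 3; path=4>3; order=4,3
step 3: discover 1; path=4>3>1; order=4,3,1
step 4: discover 0; path=4>3>1>0; order=4,3,1,0
step 5: discover 2; path=4>3>1>2; order=4,3,1,0,2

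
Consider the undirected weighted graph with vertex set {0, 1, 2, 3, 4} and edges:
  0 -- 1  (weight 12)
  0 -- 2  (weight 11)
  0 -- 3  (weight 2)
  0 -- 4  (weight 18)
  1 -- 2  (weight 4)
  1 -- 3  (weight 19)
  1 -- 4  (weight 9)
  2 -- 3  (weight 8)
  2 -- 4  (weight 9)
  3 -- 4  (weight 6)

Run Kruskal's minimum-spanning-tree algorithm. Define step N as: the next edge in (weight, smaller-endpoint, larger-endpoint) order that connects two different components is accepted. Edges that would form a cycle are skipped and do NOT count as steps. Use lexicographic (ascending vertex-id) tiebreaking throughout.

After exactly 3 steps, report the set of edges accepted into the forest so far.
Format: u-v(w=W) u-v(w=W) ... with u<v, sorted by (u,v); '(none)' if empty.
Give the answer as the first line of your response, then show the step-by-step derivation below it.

0-3(w=2) 1-2(w=4) 3-4(w=6)

step 1: add edge 0-3 (w=2); MST = {0-3(w=2)}
step 2: add edge 1-2 (w=4); MST = {0-3(w=2) 1-2(w=4)}
step 3: add edge 3-4 (w=6); MST = {0-3(w=2) 1-2(w=4) 3-4(w=6)}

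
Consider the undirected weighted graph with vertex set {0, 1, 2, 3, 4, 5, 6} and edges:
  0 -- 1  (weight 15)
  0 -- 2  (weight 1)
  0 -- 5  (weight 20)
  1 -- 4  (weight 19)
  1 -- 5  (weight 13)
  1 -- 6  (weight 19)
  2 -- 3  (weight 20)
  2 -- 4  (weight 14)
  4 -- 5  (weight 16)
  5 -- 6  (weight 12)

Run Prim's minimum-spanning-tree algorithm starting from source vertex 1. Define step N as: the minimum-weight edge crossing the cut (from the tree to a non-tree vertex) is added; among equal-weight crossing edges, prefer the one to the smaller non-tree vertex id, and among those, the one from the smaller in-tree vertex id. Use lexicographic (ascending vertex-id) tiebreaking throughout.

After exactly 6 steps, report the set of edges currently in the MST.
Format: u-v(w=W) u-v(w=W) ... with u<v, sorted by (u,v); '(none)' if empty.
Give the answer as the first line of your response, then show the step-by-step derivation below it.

0-1(w=15) 0-2(w=1) 1-5(w=13) 2-3(w=20) 2-4(w=14) 5-6(w=12)

step 1: add edge 1-5 (w=13); MST = {1-5(w=13)}
step 2: add edge 5-6 (w=12); MST = {1-5(w=13) 5-6(w=12)}
step 3: add edge 0-1 (w=15); MST = {0-1(w=15) 1-5(w=13) 5-6(w=12)}
step 4: add edge 0-2 (w=1); MST = {0-1(w=15) 0-2(w=1) 1-5(w=13) 5-6(w=12)}
step 5: add edge 2-4 (w=14); MST = {0-1(w=15) 0-2(w=1) 1-5(w=13) 2-4(w=14) 5-6(w=12)}
step 6: add edge 2-3 (w=20); MST = {0-1(w=15) 0-2(w=1) 1-5(w=13) 2-3(w=20) 2-4(w=14) 5-6(w=12)}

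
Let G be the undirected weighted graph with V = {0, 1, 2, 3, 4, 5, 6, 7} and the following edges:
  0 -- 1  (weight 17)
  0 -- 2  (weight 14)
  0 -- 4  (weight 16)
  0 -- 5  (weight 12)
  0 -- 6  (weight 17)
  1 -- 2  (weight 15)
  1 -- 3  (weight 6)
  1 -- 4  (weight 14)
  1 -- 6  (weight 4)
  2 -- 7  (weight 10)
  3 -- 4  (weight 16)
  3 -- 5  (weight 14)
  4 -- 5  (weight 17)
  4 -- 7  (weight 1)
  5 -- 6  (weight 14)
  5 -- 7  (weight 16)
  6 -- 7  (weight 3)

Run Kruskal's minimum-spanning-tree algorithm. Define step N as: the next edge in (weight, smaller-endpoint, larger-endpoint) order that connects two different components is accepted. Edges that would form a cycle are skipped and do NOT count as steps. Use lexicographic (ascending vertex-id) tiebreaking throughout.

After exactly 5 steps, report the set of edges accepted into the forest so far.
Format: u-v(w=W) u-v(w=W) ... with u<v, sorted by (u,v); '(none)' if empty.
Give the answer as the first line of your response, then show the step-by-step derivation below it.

1-3(w=6) 1-6(w=4) 2-7(w=10) 4-7(w=1) 6-7(w=3)

step 1: add edge 4-7 (w=1); MST = {4-7(w=1)}
step 2: add edge 6-7 (w=3); MST = {4-7(w=1) 6-7(w=3)}
step 3: add edge 1-6 (w=4); MST = {1-6(w=4) 4-7(w=1) 6-7(w=3)}
step 4: add edge 1-3 (w=6); MST = {1-3(w=6) 1-6(w=4) 4-7(w=1) 6-7(w=3)}
step 5: add edge 2-7 (w=10); MST = {1-3(w=6) 1-6(w=4) 2-7(w=10) 4-7(w=1) 6-7(w=3)}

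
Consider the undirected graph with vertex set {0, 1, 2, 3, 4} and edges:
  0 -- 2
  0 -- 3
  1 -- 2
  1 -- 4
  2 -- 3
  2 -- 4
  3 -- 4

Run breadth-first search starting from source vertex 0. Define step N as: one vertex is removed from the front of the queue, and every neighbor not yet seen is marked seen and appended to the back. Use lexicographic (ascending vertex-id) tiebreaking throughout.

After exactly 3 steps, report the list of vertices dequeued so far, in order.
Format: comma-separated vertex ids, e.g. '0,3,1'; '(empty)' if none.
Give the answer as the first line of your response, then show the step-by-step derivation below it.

0,2,3

step 1: dequeue 0; queue=[2,3]; order=0
step 2: dequeue 2; queue=[3,1,4]; order=0,2
step 3: dequeue 3; queue=[1,4]; order=0,2,3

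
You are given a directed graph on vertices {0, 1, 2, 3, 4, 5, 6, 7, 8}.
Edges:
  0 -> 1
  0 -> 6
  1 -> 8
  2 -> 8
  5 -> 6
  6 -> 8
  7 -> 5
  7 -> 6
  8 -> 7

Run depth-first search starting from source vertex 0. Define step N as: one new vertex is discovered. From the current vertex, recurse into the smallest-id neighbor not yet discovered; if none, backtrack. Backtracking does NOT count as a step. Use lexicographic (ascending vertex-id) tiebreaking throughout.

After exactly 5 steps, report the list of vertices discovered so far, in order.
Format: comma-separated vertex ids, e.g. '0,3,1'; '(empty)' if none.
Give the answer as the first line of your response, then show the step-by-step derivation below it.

0,1,8,7,5

step 1: discover 0; path=0; order=0
step 2: discover 1; path=0>1; order=0,1
step 3: discover 8; path=0>1>8; order=0,1,8
step 4: discover 7; path=0>1>8>7; order=0,1,8,7
step 5: discover 5; path=0>1>8>7>5; order=0,1,8,7,5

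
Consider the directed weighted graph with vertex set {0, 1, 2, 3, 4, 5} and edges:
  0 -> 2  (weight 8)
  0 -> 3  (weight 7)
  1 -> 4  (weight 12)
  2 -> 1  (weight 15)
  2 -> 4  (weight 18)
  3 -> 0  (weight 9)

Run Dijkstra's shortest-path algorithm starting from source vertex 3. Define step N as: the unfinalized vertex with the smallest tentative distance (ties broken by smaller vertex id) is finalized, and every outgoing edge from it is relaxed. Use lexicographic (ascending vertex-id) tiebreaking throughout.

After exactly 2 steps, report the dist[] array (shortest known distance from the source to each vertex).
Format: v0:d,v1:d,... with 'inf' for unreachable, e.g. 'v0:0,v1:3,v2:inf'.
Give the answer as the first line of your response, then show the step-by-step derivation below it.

v0:9,v1:inf,v2:17,v3:0,v4:inf,v5:inf

step 1: dist = v0:9,v1:inf,v2:inf,v3:0,v4:inf,v5:inf
step 2: dist = v0:9,v1:inf,v2:17,v3:0,v4:inf,v5:inf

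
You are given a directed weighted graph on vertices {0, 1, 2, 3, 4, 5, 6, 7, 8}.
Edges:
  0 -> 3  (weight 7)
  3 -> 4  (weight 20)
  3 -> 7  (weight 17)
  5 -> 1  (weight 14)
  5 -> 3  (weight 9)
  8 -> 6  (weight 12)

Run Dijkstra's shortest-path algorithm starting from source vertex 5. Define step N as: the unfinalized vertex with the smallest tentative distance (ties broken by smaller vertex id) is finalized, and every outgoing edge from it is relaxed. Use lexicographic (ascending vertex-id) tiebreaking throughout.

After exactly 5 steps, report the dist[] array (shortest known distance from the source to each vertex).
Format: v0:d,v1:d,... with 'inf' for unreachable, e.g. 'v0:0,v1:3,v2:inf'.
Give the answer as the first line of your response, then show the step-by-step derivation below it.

v0:inf,v1:14,v2:inf,v3:9,v4:29,v5:0,v6:inf,v7:26,v8:inf

step 1: dist = v0:inf,v1:14,v2:inf,v3:9,v4:inf,v5:0,v6:inf,v7:inf,v8:inf
step 2: dist = v0:inf,v1:14,v2:inf,v3:9,v4:29,v5:0,v6:inf,v7:26,v8:inf
step 3: dist = v0:inf,v1:14,v2:inf,v3:9,v4:29,v5:0,v6:inf,v7:26,v8:inf
step 4: dist = v0:inf,v1:14,v2:inf,v3:9,v4:29,v5:0,v6:inf,v7:26,v8:inf
step 5: dist = v0:inf,v1:14,v2:inf,v3:9,v4:29,v5:0,v6:inf,v7:26,v8:inf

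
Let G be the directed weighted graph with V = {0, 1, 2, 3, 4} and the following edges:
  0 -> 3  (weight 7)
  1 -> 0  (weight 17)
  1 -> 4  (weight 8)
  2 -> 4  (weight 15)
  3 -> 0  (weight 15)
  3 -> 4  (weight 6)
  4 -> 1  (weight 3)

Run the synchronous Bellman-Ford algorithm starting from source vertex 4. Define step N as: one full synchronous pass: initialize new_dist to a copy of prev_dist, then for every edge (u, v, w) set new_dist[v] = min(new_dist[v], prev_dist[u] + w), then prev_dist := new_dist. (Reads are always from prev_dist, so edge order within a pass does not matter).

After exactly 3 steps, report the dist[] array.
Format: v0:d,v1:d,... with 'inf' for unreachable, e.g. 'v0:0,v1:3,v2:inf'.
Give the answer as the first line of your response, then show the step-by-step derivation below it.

v0:20,v1:3,v2:inf,v3:27,v4:0

step 1: dist = v0:inf,v1:3,v2:inf,v3:inf,v4:0
step 2: dist = v0:20,v1:3,v2:inf,v3:inf,v4:0
step 3: dist = v0:20,v1:3,v2:inf,v3:27,v4:0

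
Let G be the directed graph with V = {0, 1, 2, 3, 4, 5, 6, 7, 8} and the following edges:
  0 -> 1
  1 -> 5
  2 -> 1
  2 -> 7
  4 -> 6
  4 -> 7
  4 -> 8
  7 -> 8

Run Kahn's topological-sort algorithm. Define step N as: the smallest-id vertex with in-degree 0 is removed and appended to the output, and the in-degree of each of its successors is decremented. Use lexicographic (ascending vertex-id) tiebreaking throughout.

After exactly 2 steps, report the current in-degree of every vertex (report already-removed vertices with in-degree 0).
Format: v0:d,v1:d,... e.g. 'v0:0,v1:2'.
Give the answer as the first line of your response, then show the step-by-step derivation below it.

v0:0,v1:0,v2:0,v3:0,v4:0,v5:1,v6:1,v7:1,v8:2

step 1: output 0; order=[0]; indeg=(0,1,0,0,0,1,1,2,2)
step 2: output 2; order=[0,2]; indeg=(0,0,0,0,0,1,1,1,2)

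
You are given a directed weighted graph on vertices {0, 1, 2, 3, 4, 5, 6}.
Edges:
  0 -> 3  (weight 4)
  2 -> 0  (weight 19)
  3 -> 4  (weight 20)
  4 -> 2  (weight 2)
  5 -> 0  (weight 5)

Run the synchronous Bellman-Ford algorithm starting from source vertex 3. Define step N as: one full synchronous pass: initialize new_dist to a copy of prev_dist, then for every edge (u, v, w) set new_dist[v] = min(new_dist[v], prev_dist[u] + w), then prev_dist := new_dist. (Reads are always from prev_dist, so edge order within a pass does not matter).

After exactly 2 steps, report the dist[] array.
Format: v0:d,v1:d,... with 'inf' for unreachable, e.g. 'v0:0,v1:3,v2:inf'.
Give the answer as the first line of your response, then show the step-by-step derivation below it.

v0:inf,v1:inf,v2:22,v3:0,v4:20,v5:inf,v6:inf

step 1: dist = v0:inf,v1:inf,v2:inf,v3:0,v4:20,v5:inf,v6:inf
step 2: dist = v0:inf,v1:inf,v2:22,v3:0,v4:20,v5:inf,v6:inf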